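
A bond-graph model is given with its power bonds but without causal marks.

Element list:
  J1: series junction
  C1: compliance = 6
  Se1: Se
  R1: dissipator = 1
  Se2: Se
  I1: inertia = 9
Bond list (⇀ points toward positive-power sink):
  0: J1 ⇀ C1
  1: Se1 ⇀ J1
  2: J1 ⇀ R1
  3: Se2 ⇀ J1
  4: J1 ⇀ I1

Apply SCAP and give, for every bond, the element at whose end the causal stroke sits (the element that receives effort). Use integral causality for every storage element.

#1 stroke→J1  (Se1 fixes effort; stroke away)
#3 stroke→J1  (source Se2 imposes e)
#0 stroke→J1  (prefer integral on C1)
#4 stroke→I1  (I1 integral (f out))
#2 stroke→J1  (1-jn J1 has f-setter on 4)

β0 |J1
β1 |J1
β2 |J1
β3 |J1
β4 |I1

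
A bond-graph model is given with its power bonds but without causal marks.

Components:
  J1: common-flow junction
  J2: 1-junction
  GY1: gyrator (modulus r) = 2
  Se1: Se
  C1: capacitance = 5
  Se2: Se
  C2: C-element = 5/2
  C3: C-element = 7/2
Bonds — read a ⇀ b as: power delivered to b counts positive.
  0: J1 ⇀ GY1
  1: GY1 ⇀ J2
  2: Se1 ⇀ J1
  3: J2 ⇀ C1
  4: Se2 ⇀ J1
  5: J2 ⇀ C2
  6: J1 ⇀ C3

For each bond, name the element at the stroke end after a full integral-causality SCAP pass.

β0 |GY1
β1 |GY1
β2 |J1
β3 |J2
β4 |J1
β5 |J2
β6 |J1

β2 stroke at J1  (source Se1 imposes e)
β4 stroke at J1  (source Se2 imposes e)
β3 stroke at J2  (C1: C, integral causality)
β5 stroke at J2  (prefer integral on C2)
β1 stroke at GY1  (J2 needs exactly one f-in)
β0 stroke at GY1  (through GY1, causality inverts; strokes same side of GY1)
β6 stroke at J1  (J1: bond 0 brought flow, rest push out)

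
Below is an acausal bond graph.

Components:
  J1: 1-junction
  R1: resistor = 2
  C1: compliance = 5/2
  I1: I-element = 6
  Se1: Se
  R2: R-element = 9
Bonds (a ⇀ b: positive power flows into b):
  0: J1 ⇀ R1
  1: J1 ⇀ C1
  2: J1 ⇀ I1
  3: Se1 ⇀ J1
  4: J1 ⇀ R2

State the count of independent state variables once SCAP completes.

β3 stroke→J1  (Se1 fixes effort; stroke away)
β1 stroke→J1  (C1 integral (e out))
β2 stroke→I1  (I1 integral (f out))
β0 stroke→J1  (J1: bond 2 brought flow, rest push out)
β4 stroke→J1  (common-f at J1 fixed by 2)

2  (C1, I1 all integral)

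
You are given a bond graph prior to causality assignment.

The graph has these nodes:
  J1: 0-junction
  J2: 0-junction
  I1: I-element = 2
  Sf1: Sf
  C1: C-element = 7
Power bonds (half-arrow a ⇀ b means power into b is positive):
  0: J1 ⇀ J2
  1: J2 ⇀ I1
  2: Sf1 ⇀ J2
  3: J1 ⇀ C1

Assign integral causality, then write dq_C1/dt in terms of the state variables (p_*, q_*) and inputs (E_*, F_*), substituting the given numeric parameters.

dq_C1/dt = F_Sf1 - p_I1/2

#2 |Sf1  (Sf1: flow source, stroke at near end)
#1 |I1  (I1 outputs flow p/I1)
#0 |J2  (closing 0-jn rule on J2)
#3 |J1  (closing 0-jn rule on J1)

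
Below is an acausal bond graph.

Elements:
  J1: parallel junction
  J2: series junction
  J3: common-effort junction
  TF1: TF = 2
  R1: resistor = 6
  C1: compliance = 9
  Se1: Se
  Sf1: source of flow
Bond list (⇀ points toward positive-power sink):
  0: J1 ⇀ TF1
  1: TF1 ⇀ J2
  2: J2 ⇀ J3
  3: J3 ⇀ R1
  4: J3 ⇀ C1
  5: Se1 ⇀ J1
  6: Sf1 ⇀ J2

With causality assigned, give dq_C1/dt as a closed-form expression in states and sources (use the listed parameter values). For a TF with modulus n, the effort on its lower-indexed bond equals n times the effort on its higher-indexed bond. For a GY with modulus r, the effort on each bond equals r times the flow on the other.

β5 stroke at J1  (Se1: effort source, stroke at far end)
β6 stroke at Sf1  (Sf1 fixes flow; stroke at Sf1)
β0 stroke at TF1  (J1 effort already set via bond 5)
β1 stroke at J2  (common-f at J2 fixed by 6)
β2 stroke at J2  (common-f at J2 fixed by 6)
β4 stroke at J3  (prefer integral on C1)
β3 stroke at R1  (common-e at J3 fixed by 4)

dq_C1/dt = F_Sf1 - q_C1/54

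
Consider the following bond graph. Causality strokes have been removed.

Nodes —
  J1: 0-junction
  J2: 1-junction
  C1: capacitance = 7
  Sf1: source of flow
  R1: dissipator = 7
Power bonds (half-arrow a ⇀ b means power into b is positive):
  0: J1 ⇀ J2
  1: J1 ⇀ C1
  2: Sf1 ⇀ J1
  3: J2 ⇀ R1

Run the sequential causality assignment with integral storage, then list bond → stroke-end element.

bond 0 stroke at J2
bond 1 stroke at J1
bond 2 stroke at Sf1
bond 3 stroke at R1

β2 |Sf1  (source Sf1 imposes f)
β1 |J1  (C1 integral (e out))
β0 |J2  (J1: bond 1 brought effort, rest push out)
β3 |R1  (J2 needs exactly one f-in)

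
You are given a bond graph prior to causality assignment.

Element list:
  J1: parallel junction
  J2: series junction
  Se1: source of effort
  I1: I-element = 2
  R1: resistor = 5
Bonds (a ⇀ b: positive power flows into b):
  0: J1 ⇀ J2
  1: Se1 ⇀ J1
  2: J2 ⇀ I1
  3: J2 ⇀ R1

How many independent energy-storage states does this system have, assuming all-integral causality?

bond 1 →J1  (Se1: effort source, stroke at far end)
bond 0 →J2  (0-jn J1 has e-setter on 1)
bond 2 →I1  (I1 outputs flow p/I1)
bond 3 →J2  (1-jn J2 has f-setter on 2)

1  (I1 all integral)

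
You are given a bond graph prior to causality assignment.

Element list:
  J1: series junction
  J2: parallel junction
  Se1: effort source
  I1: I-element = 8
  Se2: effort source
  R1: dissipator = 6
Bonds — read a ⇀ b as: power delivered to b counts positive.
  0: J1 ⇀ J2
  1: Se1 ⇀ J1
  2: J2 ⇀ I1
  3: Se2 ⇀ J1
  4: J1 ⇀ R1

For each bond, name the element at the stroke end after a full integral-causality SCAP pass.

#1 |J1  (Se1 fixes effort; stroke away)
#3 |J1  (Se2 fixes effort; stroke away)
#2 |I1  (I1 outputs flow p/I1)
#0 |J2  (J2 needs exactly one e-in)
#4 |J1  (J1 flow already set via bond 0)

b0 →J2
b1 →J1
b2 →I1
b3 →J1
b4 →J1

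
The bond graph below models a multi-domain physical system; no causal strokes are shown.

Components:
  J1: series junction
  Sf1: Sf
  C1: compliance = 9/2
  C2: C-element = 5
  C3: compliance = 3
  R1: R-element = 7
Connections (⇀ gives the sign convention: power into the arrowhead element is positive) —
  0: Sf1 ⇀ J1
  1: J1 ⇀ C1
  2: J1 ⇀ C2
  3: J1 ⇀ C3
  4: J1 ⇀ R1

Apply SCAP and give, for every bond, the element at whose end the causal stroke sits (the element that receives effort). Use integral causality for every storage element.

bond 0 stroke→Sf1
bond 1 stroke→J1
bond 2 stroke→J1
bond 3 stroke→J1
bond 4 stroke→J1

#0 →Sf1  (Sf1: flow source, stroke at near end)
#1 →J1  (common-f at J1 fixed by 0)
#2 →J1  (J1: bond 0 brought flow, rest push out)
#3 →J1  (J1 flow already set via bond 0)
#4 →J1  (J1: bond 0 brought flow, rest push out)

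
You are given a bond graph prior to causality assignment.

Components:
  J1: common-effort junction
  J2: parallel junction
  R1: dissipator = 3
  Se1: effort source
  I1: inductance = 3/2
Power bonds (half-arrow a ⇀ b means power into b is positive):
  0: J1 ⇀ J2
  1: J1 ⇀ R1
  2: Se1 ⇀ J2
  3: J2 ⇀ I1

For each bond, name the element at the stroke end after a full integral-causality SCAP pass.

#2 stroke at J2  (Se1 (Se) sets effort on bond)
#0 stroke at J1  (common-e at J2 fixed by 2)
#3 stroke at I1  (0-jn J2 has e-setter on 2)
#1 stroke at R1  (J1: bond 0 brought effort, rest push out)

b0 stroke→J1
b1 stroke→R1
b2 stroke→J2
b3 stroke→I1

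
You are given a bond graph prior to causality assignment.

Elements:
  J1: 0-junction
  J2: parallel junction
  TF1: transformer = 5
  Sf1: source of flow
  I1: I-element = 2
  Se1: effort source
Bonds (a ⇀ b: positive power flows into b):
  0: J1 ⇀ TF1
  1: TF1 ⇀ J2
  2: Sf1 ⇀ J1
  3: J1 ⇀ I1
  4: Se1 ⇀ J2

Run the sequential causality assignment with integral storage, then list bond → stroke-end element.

bond 0 stroke→J1
bond 1 stroke→TF1
bond 2 stroke→Sf1
bond 3 stroke→I1
bond 4 stroke→J2

β2 stroke at Sf1  (source Sf1 imposes f)
β4 stroke at J2  (Se1 fixes effort; stroke away)
β1 stroke at TF1  (J2 effort already set via bond 4)
β0 stroke at J1  (through TF1, causality passes straight; one stroke at TF1)
β3 stroke at I1  (common-e at J1 fixed by 0)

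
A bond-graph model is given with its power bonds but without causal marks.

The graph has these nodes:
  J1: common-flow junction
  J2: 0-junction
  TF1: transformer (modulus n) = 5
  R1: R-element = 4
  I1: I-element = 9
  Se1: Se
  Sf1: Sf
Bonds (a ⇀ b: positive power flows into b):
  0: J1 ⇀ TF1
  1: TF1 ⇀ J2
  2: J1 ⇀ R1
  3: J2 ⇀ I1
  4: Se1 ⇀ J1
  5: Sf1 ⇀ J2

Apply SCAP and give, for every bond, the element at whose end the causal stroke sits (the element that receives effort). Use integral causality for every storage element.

#0 stroke→TF1
#1 stroke→J2
#2 stroke→J1
#3 stroke→I1
#4 stroke→J1
#5 stroke→Sf1

bond 4 stroke at J1  (Se1: effort source, stroke at far end)
bond 5 stroke at Sf1  (Sf1: flow source, stroke at near end)
bond 3 stroke at I1  (I1 integral (f out))
bond 1 stroke at J2  (closing 0-jn rule on J2)
bond 0 stroke at TF1  (TF TF1: opposite of bond 1)
bond 2 stroke at J1  (J1: bond 0 brought flow, rest push out)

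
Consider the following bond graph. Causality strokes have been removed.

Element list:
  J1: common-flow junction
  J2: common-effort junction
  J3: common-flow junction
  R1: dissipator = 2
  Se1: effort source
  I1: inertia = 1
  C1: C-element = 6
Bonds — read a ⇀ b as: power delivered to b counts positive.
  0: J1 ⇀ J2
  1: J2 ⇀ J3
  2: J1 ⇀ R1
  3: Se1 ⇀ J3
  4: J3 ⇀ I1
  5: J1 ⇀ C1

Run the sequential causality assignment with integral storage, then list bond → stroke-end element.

bond 3 stroke at J3  (Se1: effort source, stroke at far end)
bond 4 stroke at I1  (I1: I, integral causality)
bond 1 stroke at J3  (common-f at J3 fixed by 4)
bond 0 stroke at J2  (closing 0-jn rule on J2)
bond 2 stroke at J1  (1-jn J1 has f-setter on 0)
bond 5 stroke at J1  (J1 flow already set via bond 0)

β0 →J2
β1 →J3
β2 →J1
β3 →J3
β4 →I1
β5 →J1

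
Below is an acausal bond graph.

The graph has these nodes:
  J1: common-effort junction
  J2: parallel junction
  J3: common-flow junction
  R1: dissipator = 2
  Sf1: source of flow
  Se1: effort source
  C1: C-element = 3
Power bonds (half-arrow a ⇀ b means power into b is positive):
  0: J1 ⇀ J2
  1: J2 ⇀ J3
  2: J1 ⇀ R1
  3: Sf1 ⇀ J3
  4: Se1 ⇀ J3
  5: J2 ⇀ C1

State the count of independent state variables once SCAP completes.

#3 |Sf1  (Sf1 (Sf) sets flow on bond)
#4 |J3  (Se1: effort source, stroke at far end)
#1 |J3  (common-f at J3 fixed by 3)
#5 |J2  (prefer integral on C1)
#0 |J1  (0-jn J2 has e-setter on 5)
#2 |R1  (J1: bond 0 brought effort, rest push out)

1  (C1 all integral)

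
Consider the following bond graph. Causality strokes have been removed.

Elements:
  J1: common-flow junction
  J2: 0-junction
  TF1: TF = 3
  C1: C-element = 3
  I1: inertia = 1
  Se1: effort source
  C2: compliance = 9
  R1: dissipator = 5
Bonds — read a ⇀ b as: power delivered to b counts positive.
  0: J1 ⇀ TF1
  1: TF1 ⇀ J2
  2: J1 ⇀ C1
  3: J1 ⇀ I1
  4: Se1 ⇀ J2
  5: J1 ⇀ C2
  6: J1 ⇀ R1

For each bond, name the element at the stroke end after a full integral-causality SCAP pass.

bond 0 stroke at J1
bond 1 stroke at TF1
bond 2 stroke at J1
bond 3 stroke at I1
bond 4 stroke at J2
bond 5 stroke at J1
bond 6 stroke at J1

β4 |J2  (source Se1 imposes e)
β1 |TF1  (J2: bond 4 brought effort, rest push out)
β0 |J1  (TF TF1: opposite of bond 1)
β2 |J1  (C1 integral (e out))
β3 |I1  (I1: I, integral causality)
β5 |J1  (J1 flow already set via bond 3)
β6 |J1  (J1 flow already set via bond 3)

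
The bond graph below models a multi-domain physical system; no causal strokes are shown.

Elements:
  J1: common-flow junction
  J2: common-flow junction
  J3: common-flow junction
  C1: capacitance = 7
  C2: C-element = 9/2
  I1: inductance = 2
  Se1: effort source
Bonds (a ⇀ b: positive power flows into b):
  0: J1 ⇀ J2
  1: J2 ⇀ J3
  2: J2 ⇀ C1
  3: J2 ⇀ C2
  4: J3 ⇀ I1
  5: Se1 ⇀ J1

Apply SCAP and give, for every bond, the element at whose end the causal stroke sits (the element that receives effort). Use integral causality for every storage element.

#5 stroke→J1  (Se1 (Se) sets effort on bond)
#0 stroke→J2  (closing 1-jn rule on J1)
#2 stroke→J2  (C1 integral (e out))
#3 stroke→J2  (C2 outputs effort q/C2)
#1 stroke→J3  (closing 1-jn rule on J2)
#4 stroke→I1  (J3 needs exactly one f-in)

b0 stroke at J2
b1 stroke at J3
b2 stroke at J2
b3 stroke at J2
b4 stroke at I1
b5 stroke at J1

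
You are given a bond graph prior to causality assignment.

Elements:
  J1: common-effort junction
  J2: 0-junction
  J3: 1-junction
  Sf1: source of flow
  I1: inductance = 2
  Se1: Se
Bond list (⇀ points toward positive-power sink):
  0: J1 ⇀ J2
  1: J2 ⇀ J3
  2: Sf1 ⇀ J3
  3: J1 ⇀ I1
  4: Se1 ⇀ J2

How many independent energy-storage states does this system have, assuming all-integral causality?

1  (I1 all integral)

#2 →Sf1  (source Sf1 imposes f)
#4 →J2  (Se1: effort source, stroke at far end)
#0 →J1  (J2: bond 4 brought effort, rest push out)
#1 →J3  (0-jn J2 has e-setter on 4)
#3 →I1  (common-e at J1 fixed by 0)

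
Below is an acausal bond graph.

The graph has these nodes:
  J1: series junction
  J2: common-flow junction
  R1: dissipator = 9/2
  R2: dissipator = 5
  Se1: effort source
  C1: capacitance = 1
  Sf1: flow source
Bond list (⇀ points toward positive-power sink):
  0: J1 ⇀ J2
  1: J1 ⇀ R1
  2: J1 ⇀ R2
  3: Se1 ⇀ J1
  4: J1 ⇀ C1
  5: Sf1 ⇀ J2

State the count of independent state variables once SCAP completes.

1  (C1 all integral)

bond 3 |J1  (Se1 fixes effort; stroke away)
bond 5 |Sf1  (source Sf1 imposes f)
bond 0 |J2  (J2 flow already set via bond 5)
bond 1 |J1  (common-f at J1 fixed by 0)
bond 2 |J1  (common-f at J1 fixed by 0)
bond 4 |J1  (common-f at J1 fixed by 0)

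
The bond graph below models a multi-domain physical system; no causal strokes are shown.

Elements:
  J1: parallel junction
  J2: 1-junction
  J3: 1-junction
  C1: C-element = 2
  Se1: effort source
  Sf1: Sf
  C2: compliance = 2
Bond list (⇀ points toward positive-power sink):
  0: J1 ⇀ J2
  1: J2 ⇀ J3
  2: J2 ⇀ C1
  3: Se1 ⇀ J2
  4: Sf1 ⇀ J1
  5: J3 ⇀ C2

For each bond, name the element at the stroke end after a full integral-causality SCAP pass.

β0 |J1
β1 |J2
β2 |J2
β3 |J2
β4 |Sf1
β5 |J3

b3 stroke at J2  (Se1 fixes effort; stroke away)
b4 stroke at Sf1  (Sf1 (Sf) sets flow on bond)
b0 stroke at J1  (only one effort-in slot at J1)
b1 stroke at J2  (common-f at J2 fixed by 0)
b2 stroke at J2  (J2 flow already set via bond 0)
b5 stroke at J3  (J3: bond 1 brought flow, rest push out)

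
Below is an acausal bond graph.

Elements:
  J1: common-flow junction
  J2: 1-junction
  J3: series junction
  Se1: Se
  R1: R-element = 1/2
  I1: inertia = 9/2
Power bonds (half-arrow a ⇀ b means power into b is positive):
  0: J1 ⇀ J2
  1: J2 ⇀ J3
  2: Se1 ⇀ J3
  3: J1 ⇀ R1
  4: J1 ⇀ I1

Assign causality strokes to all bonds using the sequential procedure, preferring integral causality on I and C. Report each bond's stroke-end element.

bond 0 stroke at J1
bond 1 stroke at J2
bond 2 stroke at J3
bond 3 stroke at J1
bond 4 stroke at I1

β2 |J3  (Se1 fixes effort; stroke away)
β1 |J2  (closing 1-jn rule on J3)
β0 |J1  (only one flow-in slot at J2)
β4 |I1  (I1 integral (f out))
β3 |J1  (1-jn J1 has f-setter on 4)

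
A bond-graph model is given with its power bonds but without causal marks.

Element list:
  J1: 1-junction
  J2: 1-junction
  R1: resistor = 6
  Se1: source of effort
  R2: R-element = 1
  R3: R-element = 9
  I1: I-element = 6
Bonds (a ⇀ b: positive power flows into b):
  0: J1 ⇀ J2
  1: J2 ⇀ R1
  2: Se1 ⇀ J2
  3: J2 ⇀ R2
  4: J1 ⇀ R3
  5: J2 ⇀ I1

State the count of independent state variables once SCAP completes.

bond 2 stroke at J2  (Se1: effort source, stroke at far end)
bond 5 stroke at I1  (I1 integral (f out))
bond 0 stroke at J2  (common-f at J2 fixed by 5)
bond 1 stroke at J2  (common-f at J2 fixed by 5)
bond 3 stroke at J2  (J2: bond 5 brought flow, rest push out)
bond 4 stroke at J1  (common-f at J1 fixed by 0)

1  (I1 all integral)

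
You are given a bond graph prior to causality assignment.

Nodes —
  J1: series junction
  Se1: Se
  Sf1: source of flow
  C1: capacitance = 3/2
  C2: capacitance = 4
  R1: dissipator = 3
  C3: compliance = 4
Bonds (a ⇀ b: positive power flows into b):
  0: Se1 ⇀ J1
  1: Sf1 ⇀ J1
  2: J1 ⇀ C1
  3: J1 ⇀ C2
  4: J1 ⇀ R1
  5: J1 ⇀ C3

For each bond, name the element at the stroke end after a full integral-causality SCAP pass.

β0 |J1
β1 |Sf1
β2 |J1
β3 |J1
β4 |J1
β5 |J1

β0 stroke→J1  (Se1 fixes effort; stroke away)
β1 stroke→Sf1  (Sf1: flow source, stroke at near end)
β2 stroke→J1  (common-f at J1 fixed by 1)
β3 stroke→J1  (J1: bond 1 brought flow, rest push out)
β4 stroke→J1  (1-jn J1 has f-setter on 1)
β5 stroke→J1  (1-jn J1 has f-setter on 1)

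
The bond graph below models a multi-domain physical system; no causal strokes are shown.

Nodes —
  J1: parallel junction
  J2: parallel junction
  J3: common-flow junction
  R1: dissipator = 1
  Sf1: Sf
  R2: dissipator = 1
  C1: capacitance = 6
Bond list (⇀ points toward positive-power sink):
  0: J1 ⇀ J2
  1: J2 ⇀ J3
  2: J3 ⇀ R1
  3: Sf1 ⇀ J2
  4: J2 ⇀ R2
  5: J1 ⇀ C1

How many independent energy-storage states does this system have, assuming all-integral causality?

bond 3 |Sf1  (Sf1: flow source, stroke at near end)
bond 5 |J1  (C1 integral (e out))
bond 0 |J2  (0-jn J1 has e-setter on 5)
bond 1 |J3  (J2 effort already set via bond 0)
bond 4 |R2  (common-e at J2 fixed by 0)
bond 2 |R1  (closing 1-jn rule on J3)

1  (C1 all integral)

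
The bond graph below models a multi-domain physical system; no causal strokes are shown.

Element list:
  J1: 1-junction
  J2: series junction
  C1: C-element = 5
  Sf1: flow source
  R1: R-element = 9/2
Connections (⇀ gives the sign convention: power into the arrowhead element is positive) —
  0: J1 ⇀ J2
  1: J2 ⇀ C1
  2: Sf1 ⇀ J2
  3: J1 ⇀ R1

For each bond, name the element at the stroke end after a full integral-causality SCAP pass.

β0 stroke→J2
β1 stroke→J2
β2 stroke→Sf1
β3 stroke→J1

β2 stroke at Sf1  (Sf1: flow source, stroke at near end)
β0 stroke at J2  (common-f at J2 fixed by 2)
β1 stroke at J2  (J2: bond 2 brought flow, rest push out)
β3 stroke at J1  (J1: bond 0 brought flow, rest push out)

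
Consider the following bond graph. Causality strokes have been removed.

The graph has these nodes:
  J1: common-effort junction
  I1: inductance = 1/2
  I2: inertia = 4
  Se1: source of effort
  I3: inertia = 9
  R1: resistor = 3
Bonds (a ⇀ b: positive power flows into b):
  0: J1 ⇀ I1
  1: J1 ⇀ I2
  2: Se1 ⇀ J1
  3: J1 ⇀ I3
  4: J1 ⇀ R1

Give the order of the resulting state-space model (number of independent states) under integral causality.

3  (I1, I2, I3 all integral)

b2 stroke at J1  (Se1: effort source, stroke at far end)
b0 stroke at I1  (J1 effort already set via bond 2)
b1 stroke at I2  (0-jn J1 has e-setter on 2)
b3 stroke at I3  (common-e at J1 fixed by 2)
b4 stroke at R1  (J1 effort already set via bond 2)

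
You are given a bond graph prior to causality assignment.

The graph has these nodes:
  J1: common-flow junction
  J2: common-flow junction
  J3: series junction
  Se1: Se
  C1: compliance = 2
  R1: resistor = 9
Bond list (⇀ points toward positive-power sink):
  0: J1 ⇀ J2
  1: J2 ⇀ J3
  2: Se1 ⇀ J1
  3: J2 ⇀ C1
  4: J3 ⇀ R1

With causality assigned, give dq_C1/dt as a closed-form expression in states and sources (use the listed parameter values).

β2 |J1  (Se1 fixes effort; stroke away)
β0 |J2  (closing 1-jn rule on J1)
β3 |J2  (C1: C, integral causality)
β1 |J3  (only one flow-in slot at J2)
β4 |R1  (J3: last free bond brings flow in)

dq_C1/dt = E_Se1/9 - q_C1/18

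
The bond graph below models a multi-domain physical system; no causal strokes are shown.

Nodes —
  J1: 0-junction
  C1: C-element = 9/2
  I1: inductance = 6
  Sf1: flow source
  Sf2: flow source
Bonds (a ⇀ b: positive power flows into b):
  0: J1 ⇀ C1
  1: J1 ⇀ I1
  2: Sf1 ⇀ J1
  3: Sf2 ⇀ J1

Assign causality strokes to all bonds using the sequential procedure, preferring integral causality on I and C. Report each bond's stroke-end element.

β0 stroke→J1
β1 stroke→I1
β2 stroke→Sf1
β3 stroke→Sf2

bond 2 stroke→Sf1  (Sf1: flow source, stroke at near end)
bond 3 stroke→Sf2  (Sf2: flow source, stroke at near end)
bond 0 stroke→J1  (prefer integral on C1)
bond 1 stroke→I1  (0-jn J1 has e-setter on 0)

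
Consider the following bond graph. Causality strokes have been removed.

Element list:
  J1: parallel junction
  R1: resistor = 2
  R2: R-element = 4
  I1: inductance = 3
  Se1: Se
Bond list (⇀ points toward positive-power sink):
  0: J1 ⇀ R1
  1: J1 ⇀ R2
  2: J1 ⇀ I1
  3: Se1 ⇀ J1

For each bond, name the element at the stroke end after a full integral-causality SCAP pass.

β0 stroke→R1
β1 stroke→R2
β2 stroke→I1
β3 stroke→J1

bond 3 stroke→J1  (source Se1 imposes e)
bond 0 stroke→R1  (common-e at J1 fixed by 3)
bond 1 stroke→R2  (J1 effort already set via bond 3)
bond 2 stroke→I1  (0-jn J1 has e-setter on 3)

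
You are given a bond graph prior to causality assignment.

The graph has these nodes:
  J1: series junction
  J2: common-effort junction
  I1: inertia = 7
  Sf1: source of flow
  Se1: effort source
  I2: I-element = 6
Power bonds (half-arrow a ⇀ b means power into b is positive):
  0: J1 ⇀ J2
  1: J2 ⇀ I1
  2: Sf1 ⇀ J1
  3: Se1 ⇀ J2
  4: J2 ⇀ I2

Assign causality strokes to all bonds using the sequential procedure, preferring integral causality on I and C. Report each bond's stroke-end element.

#0 stroke→J1
#1 stroke→I1
#2 stroke→Sf1
#3 stroke→J2
#4 stroke→I2

β2 →Sf1  (Sf1 (Sf) sets flow on bond)
β3 →J2  (Se1 (Se) sets effort on bond)
β0 →J1  (J1: bond 2 brought flow, rest push out)
β1 →I1  (J2: bond 3 brought effort, rest push out)
β4 →I2  (J2: bond 3 brought effort, rest push out)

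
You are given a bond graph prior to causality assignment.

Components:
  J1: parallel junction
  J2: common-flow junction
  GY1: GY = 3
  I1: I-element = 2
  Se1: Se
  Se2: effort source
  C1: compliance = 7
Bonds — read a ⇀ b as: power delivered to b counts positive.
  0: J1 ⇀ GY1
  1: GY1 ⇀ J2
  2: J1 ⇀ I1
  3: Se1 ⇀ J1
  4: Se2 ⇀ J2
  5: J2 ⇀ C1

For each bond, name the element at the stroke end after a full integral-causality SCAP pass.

b3 stroke at J1  (Se1: effort source, stroke at far end)
b4 stroke at J2  (source Se2 imposes e)
b0 stroke at GY1  (J1: bond 3 brought effort, rest push out)
b2 stroke at I1  (common-e at J1 fixed by 3)
b1 stroke at GY1  (GY GY1: same side as bond 0)
b5 stroke at J2  (J2: bond 1 brought flow, rest push out)

β0 stroke→GY1
β1 stroke→GY1
β2 stroke→I1
β3 stroke→J1
β4 stroke→J2
β5 stroke→J2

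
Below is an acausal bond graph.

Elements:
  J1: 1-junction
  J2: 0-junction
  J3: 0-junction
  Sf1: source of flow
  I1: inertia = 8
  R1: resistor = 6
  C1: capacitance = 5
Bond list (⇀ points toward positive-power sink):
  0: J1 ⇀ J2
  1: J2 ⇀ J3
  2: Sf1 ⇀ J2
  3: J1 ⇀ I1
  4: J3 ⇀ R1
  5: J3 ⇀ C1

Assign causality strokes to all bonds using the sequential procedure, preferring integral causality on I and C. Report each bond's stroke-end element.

bond 2 stroke→Sf1  (Sf1 (Sf) sets flow on bond)
bond 3 stroke→I1  (I1 integral (f out))
bond 0 stroke→J1  (J1 flow already set via bond 3)
bond 1 stroke→J2  (J2 needs exactly one e-in)
bond 5 stroke→J3  (C1 outputs effort q/C1)
bond 4 stroke→R1  (J3: bond 5 brought effort, rest push out)

#0 →J1
#1 →J2
#2 →Sf1
#3 →I1
#4 →R1
#5 →J3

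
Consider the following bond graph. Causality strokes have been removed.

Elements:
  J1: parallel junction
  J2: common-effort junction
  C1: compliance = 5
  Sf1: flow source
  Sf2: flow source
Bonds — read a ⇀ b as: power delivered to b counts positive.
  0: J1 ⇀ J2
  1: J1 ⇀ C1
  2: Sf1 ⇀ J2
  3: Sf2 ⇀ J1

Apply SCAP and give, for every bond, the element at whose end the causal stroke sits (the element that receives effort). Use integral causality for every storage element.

β2 |Sf1  (source Sf1 imposes f)
β3 |Sf2  (Sf2: flow source, stroke at near end)
β0 |J2  (J2 needs exactly one e-in)
β1 |J1  (J1 needs exactly one e-in)

#0 |J2
#1 |J1
#2 |Sf1
#3 |Sf2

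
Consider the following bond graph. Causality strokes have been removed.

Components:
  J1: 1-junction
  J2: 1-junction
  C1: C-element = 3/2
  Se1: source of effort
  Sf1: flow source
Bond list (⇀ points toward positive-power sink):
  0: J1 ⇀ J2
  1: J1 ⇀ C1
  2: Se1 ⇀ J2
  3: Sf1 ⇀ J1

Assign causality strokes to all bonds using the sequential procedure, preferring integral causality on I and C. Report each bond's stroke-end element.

bond 2 |J2  (Se1 (Se) sets effort on bond)
bond 3 |Sf1  (Sf1: flow source, stroke at near end)
bond 0 |J1  (J1 flow already set via bond 3)
bond 1 |J1  (J1: bond 3 brought flow, rest push out)

b0 |J1
b1 |J1
b2 |J2
b3 |Sf1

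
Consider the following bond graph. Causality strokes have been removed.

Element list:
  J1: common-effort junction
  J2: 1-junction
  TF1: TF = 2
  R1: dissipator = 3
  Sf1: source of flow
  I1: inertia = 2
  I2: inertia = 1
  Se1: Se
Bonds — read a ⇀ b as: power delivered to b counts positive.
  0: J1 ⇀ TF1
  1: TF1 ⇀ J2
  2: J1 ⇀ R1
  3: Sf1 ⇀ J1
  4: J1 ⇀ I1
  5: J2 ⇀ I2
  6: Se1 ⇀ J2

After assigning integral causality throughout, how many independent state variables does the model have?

2  (I1, I2 all integral)

β3 →Sf1  (Sf1: flow source, stroke at near end)
β6 →J2  (source Se1 imposes e)
β4 →I1  (I1 outputs flow p/I1)
β5 →I2  (I2 outputs flow p/I2)
β1 →J2  (common-f at J2 fixed by 5)
β0 →TF1  (TF TF1: opposite of bond 1)
β2 →J1  (only one effort-in slot at J1)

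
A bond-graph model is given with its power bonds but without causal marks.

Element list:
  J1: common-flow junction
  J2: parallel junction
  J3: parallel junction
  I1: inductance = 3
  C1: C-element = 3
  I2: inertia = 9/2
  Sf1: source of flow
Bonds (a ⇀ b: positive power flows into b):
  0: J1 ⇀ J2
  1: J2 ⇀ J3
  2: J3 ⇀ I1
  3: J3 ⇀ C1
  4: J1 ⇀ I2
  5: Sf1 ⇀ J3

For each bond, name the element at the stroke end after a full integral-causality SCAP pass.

#0 stroke→J1
#1 stroke→J2
#2 stroke→I1
#3 stroke→J3
#4 stroke→I2
#5 stroke→Sf1

β5 stroke at Sf1  (Sf1 fixes flow; stroke at Sf1)
β2 stroke at I1  (I1 integral (f out))
β3 stroke at J3  (C1 outputs effort q/C1)
β1 stroke at J2  (common-e at J3 fixed by 3)
β0 stroke at J1  (0-jn J2 has e-setter on 1)
β4 stroke at I2  (closing 1-jn rule on J1)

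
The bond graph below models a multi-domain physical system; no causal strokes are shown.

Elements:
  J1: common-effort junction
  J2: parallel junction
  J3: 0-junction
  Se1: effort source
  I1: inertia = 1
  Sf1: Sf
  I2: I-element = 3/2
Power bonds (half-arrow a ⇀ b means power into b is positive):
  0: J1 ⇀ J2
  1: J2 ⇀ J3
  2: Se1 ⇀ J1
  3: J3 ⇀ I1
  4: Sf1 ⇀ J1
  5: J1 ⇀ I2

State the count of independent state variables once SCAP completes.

b2 stroke at J1  (Se1: effort source, stroke at far end)
b4 stroke at Sf1  (Sf1 fixes flow; stroke at Sf1)
b0 stroke at J2  (J1: bond 2 brought effort, rest push out)
b5 stroke at I2  (J1 effort already set via bond 2)
b1 stroke at J3  (common-e at J2 fixed by 0)
b3 stroke at I1  (J3: bond 1 brought effort, rest push out)

2  (I1, I2 all integral)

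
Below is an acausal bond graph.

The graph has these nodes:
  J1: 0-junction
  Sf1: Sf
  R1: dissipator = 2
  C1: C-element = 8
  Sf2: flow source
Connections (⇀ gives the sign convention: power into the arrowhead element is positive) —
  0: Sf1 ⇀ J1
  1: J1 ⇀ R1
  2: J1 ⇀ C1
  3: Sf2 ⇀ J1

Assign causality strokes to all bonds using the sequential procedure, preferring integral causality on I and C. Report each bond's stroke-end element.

β0 stroke at Sf1  (Sf1 fixes flow; stroke at Sf1)
β3 stroke at Sf2  (Sf2: flow source, stroke at near end)
β2 stroke at J1  (C1 outputs effort q/C1)
β1 stroke at R1  (common-e at J1 fixed by 2)

b0 stroke at Sf1
b1 stroke at R1
b2 stroke at J1
b3 stroke at Sf2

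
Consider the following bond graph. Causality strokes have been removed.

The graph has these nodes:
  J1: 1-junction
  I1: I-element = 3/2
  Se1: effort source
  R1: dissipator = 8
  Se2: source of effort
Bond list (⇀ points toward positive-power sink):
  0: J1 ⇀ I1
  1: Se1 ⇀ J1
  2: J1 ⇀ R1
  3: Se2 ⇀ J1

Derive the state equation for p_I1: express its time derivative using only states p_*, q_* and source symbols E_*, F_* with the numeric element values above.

#1 →J1  (source Se1 imposes e)
#3 →J1  (Se2 (Se) sets effort on bond)
#0 →I1  (I1 outputs flow p/I1)
#2 →J1  (J1: bond 0 brought flow, rest push out)

dp_I1/dt = E_Se1 + E_Se2 - 16*p_I1/3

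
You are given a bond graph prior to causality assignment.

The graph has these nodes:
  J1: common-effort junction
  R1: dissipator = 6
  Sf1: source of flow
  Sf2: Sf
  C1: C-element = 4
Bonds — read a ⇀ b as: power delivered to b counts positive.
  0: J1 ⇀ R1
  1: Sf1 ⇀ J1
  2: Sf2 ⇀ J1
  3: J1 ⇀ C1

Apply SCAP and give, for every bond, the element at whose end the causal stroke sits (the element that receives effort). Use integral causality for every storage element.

bond 0 stroke at R1
bond 1 stroke at Sf1
bond 2 stroke at Sf2
bond 3 stroke at J1

#1 stroke→Sf1  (Sf1 fixes flow; stroke at Sf1)
#2 stroke→Sf2  (Sf2: flow source, stroke at near end)
#3 stroke→J1  (C1 integral (e out))
#0 stroke→R1  (J1: bond 3 brought effort, rest push out)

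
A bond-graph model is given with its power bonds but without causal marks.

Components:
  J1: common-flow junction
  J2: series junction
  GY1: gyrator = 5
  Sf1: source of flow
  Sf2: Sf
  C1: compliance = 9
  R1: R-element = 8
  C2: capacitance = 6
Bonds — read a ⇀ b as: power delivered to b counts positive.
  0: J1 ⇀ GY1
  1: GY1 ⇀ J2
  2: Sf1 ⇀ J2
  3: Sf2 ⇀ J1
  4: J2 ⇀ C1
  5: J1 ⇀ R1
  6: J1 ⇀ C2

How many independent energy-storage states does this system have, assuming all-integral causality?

2  (C1, C2 all integral)

#2 stroke at Sf1  (source Sf1 imposes f)
#3 stroke at Sf2  (Sf2: flow source, stroke at near end)
#0 stroke at J1  (J1: bond 3 brought flow, rest push out)
#5 stroke at J1  (common-f at J1 fixed by 3)
#6 stroke at J1  (1-jn J1 has f-setter on 3)
#1 stroke at J2  (J2 flow already set via bond 2)
#4 stroke at J2  (J2 flow already set via bond 2)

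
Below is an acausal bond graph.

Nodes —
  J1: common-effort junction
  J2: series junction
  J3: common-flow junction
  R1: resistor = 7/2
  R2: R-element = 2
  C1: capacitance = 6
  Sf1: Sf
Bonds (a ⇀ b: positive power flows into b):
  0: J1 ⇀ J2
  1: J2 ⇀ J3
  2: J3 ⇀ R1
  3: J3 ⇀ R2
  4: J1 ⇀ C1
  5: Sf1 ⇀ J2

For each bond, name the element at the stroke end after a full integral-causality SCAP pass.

b0 stroke at J2
b1 stroke at J2
b2 stroke at J3
b3 stroke at J3
b4 stroke at J1
b5 stroke at Sf1

β5 |Sf1  (Sf1 fixes flow; stroke at Sf1)
β0 |J2  (common-f at J2 fixed by 5)
β1 |J2  (J2: bond 5 brought flow, rest push out)
β2 |J3  (1-jn J3 has f-setter on 1)
β3 |J3  (common-f at J3 fixed by 1)
β4 |J1  (only one effort-in slot at J1)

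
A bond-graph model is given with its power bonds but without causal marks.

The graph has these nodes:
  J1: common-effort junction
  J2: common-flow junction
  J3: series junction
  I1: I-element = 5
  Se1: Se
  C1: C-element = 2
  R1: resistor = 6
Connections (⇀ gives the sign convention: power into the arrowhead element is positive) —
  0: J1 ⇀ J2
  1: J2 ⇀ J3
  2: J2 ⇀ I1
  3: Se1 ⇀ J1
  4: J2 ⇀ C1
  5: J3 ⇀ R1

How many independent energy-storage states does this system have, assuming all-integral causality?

b3 |J1  (Se1: effort source, stroke at far end)
b0 |J2  (0-jn J1 has e-setter on 3)
b2 |I1  (I1 outputs flow p/I1)
b1 |J2  (1-jn J2 has f-setter on 2)
b4 |J2  (common-f at J2 fixed by 2)
b5 |J3  (J3: bond 1 brought flow, rest push out)

2  (C1, I1 all integral)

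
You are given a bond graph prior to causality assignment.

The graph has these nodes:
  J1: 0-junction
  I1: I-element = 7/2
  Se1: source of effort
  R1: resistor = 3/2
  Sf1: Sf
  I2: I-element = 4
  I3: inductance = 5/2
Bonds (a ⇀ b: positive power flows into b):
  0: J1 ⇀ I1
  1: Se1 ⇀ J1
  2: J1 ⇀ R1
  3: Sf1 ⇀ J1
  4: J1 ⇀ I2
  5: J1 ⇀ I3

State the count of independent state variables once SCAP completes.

bond 1 |J1  (source Se1 imposes e)
bond 3 |Sf1  (Sf1 (Sf) sets flow on bond)
bond 0 |I1  (J1 effort already set via bond 1)
bond 2 |R1  (J1 effort already set via bond 1)
bond 4 |I2  (J1 effort already set via bond 1)
bond 5 |I3  (J1: bond 1 brought effort, rest push out)

3  (I1, I2, I3 all integral)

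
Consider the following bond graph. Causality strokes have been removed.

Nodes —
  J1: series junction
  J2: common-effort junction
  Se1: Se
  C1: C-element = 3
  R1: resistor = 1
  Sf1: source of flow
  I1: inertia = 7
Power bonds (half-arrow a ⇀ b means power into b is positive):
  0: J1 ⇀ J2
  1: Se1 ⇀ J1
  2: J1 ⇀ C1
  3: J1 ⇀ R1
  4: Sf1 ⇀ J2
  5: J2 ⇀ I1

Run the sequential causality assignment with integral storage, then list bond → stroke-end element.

b1 |J1  (Se1: effort source, stroke at far end)
b4 |Sf1  (Sf1 (Sf) sets flow on bond)
b2 |J1  (C1 integral (e out))
b5 |I1  (I1 integral (f out))
b0 |J2  (J2: last free bond brings effort in)
b3 |J1  (1-jn J1 has f-setter on 0)

bond 0 stroke→J2
bond 1 stroke→J1
bond 2 stroke→J1
bond 3 stroke→J1
bond 4 stroke→Sf1
bond 5 stroke→I1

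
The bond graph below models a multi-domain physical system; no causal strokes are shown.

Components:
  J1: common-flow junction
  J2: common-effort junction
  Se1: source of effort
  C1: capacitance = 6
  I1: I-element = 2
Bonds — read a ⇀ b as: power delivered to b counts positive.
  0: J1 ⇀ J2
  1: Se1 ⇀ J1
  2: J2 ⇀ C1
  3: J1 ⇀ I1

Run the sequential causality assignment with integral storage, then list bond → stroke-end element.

#0 |J1
#1 |J1
#2 |J2
#3 |I1

bond 1 →J1  (Se1: effort source, stroke at far end)
bond 2 →J2  (C1: C, integral causality)
bond 0 →J1  (J2 effort already set via bond 2)
bond 3 →I1  (J1: last free bond brings flow in)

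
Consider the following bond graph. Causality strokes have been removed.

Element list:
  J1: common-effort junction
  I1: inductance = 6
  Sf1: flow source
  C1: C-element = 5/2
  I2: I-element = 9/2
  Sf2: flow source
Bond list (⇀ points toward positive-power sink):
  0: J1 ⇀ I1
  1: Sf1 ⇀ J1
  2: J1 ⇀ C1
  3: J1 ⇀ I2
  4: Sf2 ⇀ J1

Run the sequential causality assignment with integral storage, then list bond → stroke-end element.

β1 stroke at Sf1  (Sf1 fixes flow; stroke at Sf1)
β4 stroke at Sf2  (source Sf2 imposes f)
β0 stroke at I1  (I1 outputs flow p/I1)
β2 stroke at J1  (C1 integral (e out))
β3 stroke at I2  (common-e at J1 fixed by 2)

bond 0 →I1
bond 1 →Sf1
bond 2 →J1
bond 3 →I2
bond 4 →Sf2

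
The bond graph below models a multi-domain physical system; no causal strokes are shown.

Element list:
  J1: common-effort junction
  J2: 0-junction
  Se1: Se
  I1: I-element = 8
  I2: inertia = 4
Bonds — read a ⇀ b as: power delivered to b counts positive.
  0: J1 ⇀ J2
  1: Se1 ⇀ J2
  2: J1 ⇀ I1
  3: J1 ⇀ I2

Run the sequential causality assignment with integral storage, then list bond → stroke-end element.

b1 stroke at J2  (Se1: effort source, stroke at far end)
b0 stroke at J1  (J2 effort already set via bond 1)
b2 stroke at I1  (J1 effort already set via bond 0)
b3 stroke at I2  (J1: bond 0 brought effort, rest push out)

b0 →J1
b1 →J2
b2 →I1
b3 →I2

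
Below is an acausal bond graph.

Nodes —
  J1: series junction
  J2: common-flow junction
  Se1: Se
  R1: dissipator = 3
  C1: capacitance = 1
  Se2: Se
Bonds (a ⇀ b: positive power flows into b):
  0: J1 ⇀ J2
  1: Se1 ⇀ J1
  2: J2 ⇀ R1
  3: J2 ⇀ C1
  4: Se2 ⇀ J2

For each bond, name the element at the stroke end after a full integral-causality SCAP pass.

β0 →J2
β1 →J1
β2 →R1
β3 →J2
β4 →J2

β1 stroke→J1  (source Se1 imposes e)
β4 stroke→J2  (Se2 (Se) sets effort on bond)
β0 stroke→J2  (J1: last free bond brings flow in)
β3 stroke→J2  (C1 integral (e out))
β2 stroke→R1  (J2: last free bond brings flow in)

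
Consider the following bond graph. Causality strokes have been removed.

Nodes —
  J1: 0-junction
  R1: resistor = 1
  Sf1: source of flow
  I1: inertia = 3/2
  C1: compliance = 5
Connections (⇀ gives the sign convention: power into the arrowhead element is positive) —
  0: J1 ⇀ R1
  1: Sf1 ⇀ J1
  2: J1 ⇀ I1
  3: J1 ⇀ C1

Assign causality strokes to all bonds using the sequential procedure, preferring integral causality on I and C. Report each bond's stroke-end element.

#1 stroke at Sf1  (Sf1: flow source, stroke at near end)
#2 stroke at I1  (I1: I, integral causality)
#3 stroke at J1  (C1 integral (e out))
#0 stroke at R1  (common-e at J1 fixed by 3)

#0 stroke→R1
#1 stroke→Sf1
#2 stroke→I1
#3 stroke→J1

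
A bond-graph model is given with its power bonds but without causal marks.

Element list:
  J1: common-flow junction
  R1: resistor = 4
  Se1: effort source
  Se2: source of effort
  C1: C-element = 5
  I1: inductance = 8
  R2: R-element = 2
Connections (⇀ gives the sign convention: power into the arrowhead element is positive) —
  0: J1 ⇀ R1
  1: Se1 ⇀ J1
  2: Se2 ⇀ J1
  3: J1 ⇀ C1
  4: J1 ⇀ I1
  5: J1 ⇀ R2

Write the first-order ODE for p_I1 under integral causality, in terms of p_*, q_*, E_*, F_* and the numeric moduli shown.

b1 →J1  (Se1 fixes effort; stroke away)
b2 →J1  (Se2 fixes effort; stroke away)
b3 →J1  (C1: C, integral causality)
b4 →I1  (I1 outputs flow p/I1)
b0 →J1  (1-jn J1 has f-setter on 4)
b5 →J1  (1-jn J1 has f-setter on 4)

dp_I1/dt = E_Se1 + E_Se2 - 3*p_I1/4 - q_C1/5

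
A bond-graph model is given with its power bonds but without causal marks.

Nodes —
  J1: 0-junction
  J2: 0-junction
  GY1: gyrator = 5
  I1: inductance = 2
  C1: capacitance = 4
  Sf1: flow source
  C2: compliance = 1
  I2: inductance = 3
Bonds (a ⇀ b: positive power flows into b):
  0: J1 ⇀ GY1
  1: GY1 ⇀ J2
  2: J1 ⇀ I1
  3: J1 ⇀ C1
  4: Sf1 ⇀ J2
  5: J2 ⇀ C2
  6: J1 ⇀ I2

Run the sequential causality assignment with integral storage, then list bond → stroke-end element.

b0 |GY1
b1 |GY1
b2 |I1
b3 |J1
b4 |Sf1
b5 |J2
b6 |I2

b4 →Sf1  (source Sf1 imposes f)
b2 →I1  (I1: I, integral causality)
b3 →J1  (prefer integral on C1)
b0 →GY1  (J1 effort already set via bond 3)
b6 →I2  (common-e at J1 fixed by 3)
b1 →GY1  (GY GY1: same side as bond 0)
b5 →J2  (J2 needs exactly one e-in)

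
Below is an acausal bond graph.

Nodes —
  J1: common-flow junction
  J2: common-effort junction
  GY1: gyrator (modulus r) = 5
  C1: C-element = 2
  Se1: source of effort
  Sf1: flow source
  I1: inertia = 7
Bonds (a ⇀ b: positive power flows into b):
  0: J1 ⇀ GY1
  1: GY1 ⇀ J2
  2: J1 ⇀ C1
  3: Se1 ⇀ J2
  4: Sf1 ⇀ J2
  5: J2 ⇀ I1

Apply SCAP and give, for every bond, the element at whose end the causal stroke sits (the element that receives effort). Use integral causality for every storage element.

b3 |J2  (Se1 (Se) sets effort on bond)
b4 |Sf1  (Sf1: flow source, stroke at near end)
b1 |GY1  (J2: bond 3 brought effort, rest push out)
b5 |I1  (0-jn J2 has e-setter on 3)
b0 |GY1  (GY1: gyrator matches bond 1)
b2 |J1  (1-jn J1 has f-setter on 0)

β0 stroke→GY1
β1 stroke→GY1
β2 stroke→J1
β3 stroke→J2
β4 stroke→Sf1
β5 stroke→I1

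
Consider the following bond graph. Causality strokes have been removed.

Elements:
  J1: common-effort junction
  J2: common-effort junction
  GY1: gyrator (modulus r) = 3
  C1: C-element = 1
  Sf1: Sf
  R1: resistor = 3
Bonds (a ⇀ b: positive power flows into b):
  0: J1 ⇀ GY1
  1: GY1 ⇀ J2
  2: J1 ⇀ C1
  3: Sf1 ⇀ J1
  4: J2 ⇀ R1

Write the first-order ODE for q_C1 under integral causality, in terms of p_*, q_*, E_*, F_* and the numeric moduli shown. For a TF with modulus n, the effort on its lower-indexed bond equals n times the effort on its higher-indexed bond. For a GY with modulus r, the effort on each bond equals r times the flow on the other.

dq_C1/dt = F_Sf1 - q_C1/3

b3 |Sf1  (Sf1 fixes flow; stroke at Sf1)
b2 |J1  (C1 outputs effort q/C1)
b0 |GY1  (common-e at J1 fixed by 2)
b1 |GY1  (through GY1, causality inverts; strokes same side of GY1)
b4 |J2  (J2: last free bond brings effort in)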